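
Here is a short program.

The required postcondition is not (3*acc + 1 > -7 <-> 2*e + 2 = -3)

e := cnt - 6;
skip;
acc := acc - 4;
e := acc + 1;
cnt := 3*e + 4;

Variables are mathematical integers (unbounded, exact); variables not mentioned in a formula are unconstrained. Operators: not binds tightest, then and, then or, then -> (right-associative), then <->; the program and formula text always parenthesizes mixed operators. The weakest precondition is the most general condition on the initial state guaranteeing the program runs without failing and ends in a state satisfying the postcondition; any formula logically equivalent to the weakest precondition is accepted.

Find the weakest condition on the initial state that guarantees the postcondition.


Working backward. After the program, the postcondition not (3*acc + 1 > -7 <-> 2*e + 2 = -3) must hold; in canonical form it is not (3*acc > -8 <-> 2*e = -5).
Before cnt := 3*e + 4: not (3*acc > -8 <-> 2*e = -5)
Before e := acc + 1: not (3*acc > -8 <-> 2*acc = -7)
Before acc := acc - 4: not (3*acc > 4 <-> 2*acc = 1)
Before skip: not (3*acc > 4 <-> 2*acc = 1)
Before e := cnt - 6: not (3*acc > 4 <-> 2*acc = 1)
Answer: WP = not (3*acc > 4 <-> 2*acc = 1)


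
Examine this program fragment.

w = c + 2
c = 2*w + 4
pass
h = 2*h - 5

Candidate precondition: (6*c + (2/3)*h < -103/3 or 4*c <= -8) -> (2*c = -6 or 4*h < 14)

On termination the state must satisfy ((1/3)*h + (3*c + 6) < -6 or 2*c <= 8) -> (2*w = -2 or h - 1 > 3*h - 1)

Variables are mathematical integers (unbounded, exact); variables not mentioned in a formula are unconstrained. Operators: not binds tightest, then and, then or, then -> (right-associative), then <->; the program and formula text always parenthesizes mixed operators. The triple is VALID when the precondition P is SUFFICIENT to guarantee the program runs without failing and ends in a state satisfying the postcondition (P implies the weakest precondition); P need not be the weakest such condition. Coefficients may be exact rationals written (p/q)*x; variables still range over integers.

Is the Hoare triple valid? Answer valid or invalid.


Working backward. After the program, the postcondition ((1/3)*h + (3*c + 6) < -6 or 2*c <= 8) -> (2*w = -2 or h - 1 > 3*h - 1) must hold; in canonical form it is (3*c + (1/3)*h < -12 or 2*c <= 8) -> (2*w = -2 or 2*h < 0).
Before h := 2*h - 5: (3*c + (2/3)*h < -31/3 or 2*c <= 8) -> (2*w = -2 or 4*h < 10)
Before skip: (3*c + (2/3)*h < -31/3 or 2*c <= 8) -> (2*w = -2 or 4*h < 10)
Before c := 2*w + 4: ((2/3)*h + 6*w < -67/3 or 4*w <= 0) -> (2*w = -2 or 4*h < 10)
Before w := c + 2: (6*c + (2/3)*h < -103/3 or 4*c <= -8) -> (2*c = -6 or 4*h < 10)
The weakest precondition is (6*c + (2/3)*h < -103/3 or 4*c <= -8) -> (2*c = -6 or 4*h < 10).
Check whether (6*c + (2/3)*h < -103/3 or 4*c <= -8) -> (2*c = -6 or 4*h < 14) implies it.
Countermodel: at the initial state c = -7, h = 3, the precondition holds but the weakest precondition fails.
Answer: invalid


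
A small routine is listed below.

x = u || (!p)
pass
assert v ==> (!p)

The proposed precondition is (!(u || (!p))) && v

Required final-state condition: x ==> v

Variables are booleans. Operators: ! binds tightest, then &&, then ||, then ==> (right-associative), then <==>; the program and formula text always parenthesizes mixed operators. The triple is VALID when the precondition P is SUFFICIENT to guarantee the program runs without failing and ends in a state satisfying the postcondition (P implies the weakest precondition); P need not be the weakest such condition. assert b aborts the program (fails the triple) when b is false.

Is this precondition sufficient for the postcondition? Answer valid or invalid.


Working backward. After the program, x ==> v must hold.
Before assert v ==> (!p): (v ==> (!p)) && (x ==> v)
Before skip: (v ==> (!p)) && (x ==> v)
Before x := u || (!p): (v ==> (!p)) && ((u || (!p)) ==> v)
The weakest precondition is (v ==> (!p)) && ((u || (!p)) ==> v).
Check whether (!(u || (!p))) && v implies it.
Countermodel: at the initial state p = true, u = false, v = true, the precondition holds but the weakest precondition fails.
Answer: invalid


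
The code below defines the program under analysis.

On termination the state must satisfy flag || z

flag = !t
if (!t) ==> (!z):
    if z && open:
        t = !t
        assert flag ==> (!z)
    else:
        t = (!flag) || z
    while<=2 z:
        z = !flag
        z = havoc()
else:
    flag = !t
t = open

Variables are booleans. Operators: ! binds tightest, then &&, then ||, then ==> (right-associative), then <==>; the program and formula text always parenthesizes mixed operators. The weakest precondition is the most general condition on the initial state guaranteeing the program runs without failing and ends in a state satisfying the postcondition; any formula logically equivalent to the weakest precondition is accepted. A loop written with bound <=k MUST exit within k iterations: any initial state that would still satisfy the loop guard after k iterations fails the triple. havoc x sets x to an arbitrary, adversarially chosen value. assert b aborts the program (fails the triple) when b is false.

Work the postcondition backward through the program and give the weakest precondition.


Working backward. After the program, flag || z must hold.
Before t := open: flag || z
Then branch requires ((z && open) ==> ((flag ==> (!z)) && (!z) && ((!z) ==> (flag || z)))) && ((!(z && open)) ==> ((!z) && ((!z) ==> (flag || z)))); else branch requires (!t) || z.
Before the if: (((!t) ==> (!z)) ==> (((z && open) ==> ((flag ==> (!z)) && (!z) && ((!z) ==> (flag || z)))) && ((!(z && open)) ==> ((!z) && ((!z) ==> (flag || z)))))) && ((!((!t) ==> (!z))) ==> ((!t) || z))
Before flag := !t: (((!t) ==> (!z)) ==> (((z && open) ==> (((!t) ==> (!z)) && (!z) && ((!z) ==> ((!t) || z)))) && ((!(z && open)) ==> ((!z) && ((!z) ==> ((!t) || z)))))) && ((!((!t) ==> (!z))) ==> ((!t) || z))
Answer: WP = (((!t) ==> (!z)) ==> (((z && open) ==> (((!t) ==> (!z)) && (!z) && ((!z) ==> ((!t) || z)))) && ((!(z && open)) ==> ((!z) && ((!z) ==> ((!t) || z)))))) && ((!((!t) ==> (!z))) ==> ((!t) || z))


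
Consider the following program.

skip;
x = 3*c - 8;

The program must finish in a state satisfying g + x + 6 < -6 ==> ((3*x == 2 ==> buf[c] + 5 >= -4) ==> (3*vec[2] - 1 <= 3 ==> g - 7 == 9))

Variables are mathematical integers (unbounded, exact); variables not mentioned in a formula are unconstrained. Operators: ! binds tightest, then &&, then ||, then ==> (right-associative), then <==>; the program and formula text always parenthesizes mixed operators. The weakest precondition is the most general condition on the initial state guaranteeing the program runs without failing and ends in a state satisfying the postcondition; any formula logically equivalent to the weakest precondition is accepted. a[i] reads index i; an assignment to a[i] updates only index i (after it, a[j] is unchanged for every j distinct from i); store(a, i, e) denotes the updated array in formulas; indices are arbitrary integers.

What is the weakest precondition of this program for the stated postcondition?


Working backward. After the program, the postcondition g + x + 6 < -6 ==> ((3*x == 2 ==> buf[c] + 5 >= -4) ==> (3*vec[2] - 1 <= 3 ==> g - 7 == 9)) must hold; in canonical form it is g + x < -12 ==> ((3*x == 2 ==> buf[c] >= -9) ==> (3*vec[2] <= 4 ==> g == 16)).
Before x := 3*c - 8: 3*c + g < -4 ==> ((9*c == 26 ==> buf[c] >= -9) ==> (3*vec[2] <= 4 ==> g == 16))
Before skip: 3*c + g < -4 ==> ((9*c == 26 ==> buf[c] >= -9) ==> (3*vec[2] <= 4 ==> g == 16))
Answer: WP = 3*c + g < -4 ==> ((9*c == 26 ==> buf[c] >= -9) ==> (3*vec[2] <= 4 ==> g == 16))


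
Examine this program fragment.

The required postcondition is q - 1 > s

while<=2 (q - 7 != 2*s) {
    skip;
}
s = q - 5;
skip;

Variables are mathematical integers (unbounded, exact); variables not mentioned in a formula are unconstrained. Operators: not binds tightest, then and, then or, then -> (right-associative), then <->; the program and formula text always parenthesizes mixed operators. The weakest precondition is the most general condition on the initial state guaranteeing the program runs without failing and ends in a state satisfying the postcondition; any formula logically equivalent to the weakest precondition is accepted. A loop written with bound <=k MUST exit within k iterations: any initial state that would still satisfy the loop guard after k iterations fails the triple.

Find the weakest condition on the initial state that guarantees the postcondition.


Working backward. After the program, the postcondition q - 1 > s must hold; in canonical form it is q > s + 1.
Before skip: q > s + 1
Before s := q - 5: true
Before the loop (bound <=2), unroll the exhaustion recursion (WP_0 = exit-now case; WP_j = one more guarded iteration, up to j = 2):
  WP_0: not (q != 2*s + 7)
  WP_1: q != 2*s + 7 -> (not (q != 2*s + 7))
  WP_2: q != 2*s + 7 -> (q != 2*s + 7 -> (not (q != 2*s + 7)))
So before the loop: q != 2*s + 7 -> (q != 2*s + 7 -> (not (q != 2*s + 7)))
Answer: WP = q != 2*s + 7 -> (q != 2*s + 7 -> (not (q != 2*s + 7)))


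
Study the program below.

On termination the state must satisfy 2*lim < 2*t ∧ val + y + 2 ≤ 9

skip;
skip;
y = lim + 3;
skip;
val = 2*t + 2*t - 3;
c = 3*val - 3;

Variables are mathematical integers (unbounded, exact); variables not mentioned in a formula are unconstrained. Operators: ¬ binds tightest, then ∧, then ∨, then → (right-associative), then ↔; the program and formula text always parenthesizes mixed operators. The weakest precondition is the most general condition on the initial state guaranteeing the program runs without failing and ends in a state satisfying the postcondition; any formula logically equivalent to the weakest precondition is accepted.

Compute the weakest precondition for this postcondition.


Working backward. After the program, the postcondition 2*lim < 2*t ∧ val + y + 2 ≤ 9 must hold; in canonical form it is 2*lim < 2*t ∧ val + y ≤ 7.
Before c := 3*val - 3: 2*lim < 2*t ∧ val + y ≤ 7
Before val := 2*t + 2*t - 3: 2*lim < 2*t ∧ 4*t + y ≤ 10
Before skip: 2*lim < 2*t ∧ 4*t + y ≤ 10
Before y := lim + 3: 2*lim < 2*t ∧ lim + 4*t ≤ 7
Before skip: 2*lim < 2*t ∧ lim + 4*t ≤ 7
Before skip: 2*lim < 2*t ∧ lim + 4*t ≤ 7
Answer: WP = 2*lim < 2*t ∧ lim + 4*t ≤ 7


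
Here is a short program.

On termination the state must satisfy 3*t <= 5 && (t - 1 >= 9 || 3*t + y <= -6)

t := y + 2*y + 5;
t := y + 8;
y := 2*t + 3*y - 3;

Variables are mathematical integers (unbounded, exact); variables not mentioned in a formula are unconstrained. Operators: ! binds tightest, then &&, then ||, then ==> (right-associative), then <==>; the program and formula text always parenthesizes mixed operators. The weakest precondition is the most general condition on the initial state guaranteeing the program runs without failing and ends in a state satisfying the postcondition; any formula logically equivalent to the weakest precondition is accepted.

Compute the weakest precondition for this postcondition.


Working backward. After the program, the postcondition 3*t <= 5 && (t - 1 >= 9 || 3*t + y <= -6) must hold; in canonical form it is 3*t <= 5 && (t >= 10 || 3*t + y <= -6).
Before y := 2*t + 3*y - 3: 3*t <= 5 && (t >= 10 || 5*t + 3*y <= -3)
Before t := y + 8: 3*y <= -19 && (y >= 2 || 8*y <= -43)
Before t := y + 2*y + 5: 3*y <= -19 && (y >= 2 || 8*y <= -43)
Answer: WP = 3*y <= -19 && (y >= 2 || 8*y <= -43)


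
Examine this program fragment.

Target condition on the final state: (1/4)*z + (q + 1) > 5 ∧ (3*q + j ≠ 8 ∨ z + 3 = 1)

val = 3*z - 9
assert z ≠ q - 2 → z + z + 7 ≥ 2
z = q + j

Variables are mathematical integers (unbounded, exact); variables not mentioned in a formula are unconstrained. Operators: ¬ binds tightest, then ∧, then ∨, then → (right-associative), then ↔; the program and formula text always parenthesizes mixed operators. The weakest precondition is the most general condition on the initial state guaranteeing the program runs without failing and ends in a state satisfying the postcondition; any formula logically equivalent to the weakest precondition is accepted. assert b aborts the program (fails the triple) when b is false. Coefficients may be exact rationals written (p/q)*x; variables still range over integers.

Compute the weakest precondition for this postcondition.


Working backward. After the program, the postcondition (1/4)*z + (q + 1) > 5 ∧ (3*q + j ≠ 8 ∨ z + 3 = 1) must hold; in canonical form it is q + (1/4)*z > 4 ∧ (j + 3*q ≠ 8 ∨ z = -2).
Before z := q + j: (1/4)*j + (5/4)*q > 4 ∧ (j + 3*q ≠ 8 ∨ j + q = -2)
Before assert z ≠ q - 2 → z + z + 7 ≥ 2: (z ≠ q - 2 → 2*z ≥ -5) ∧ (1/4)*j + (5/4)*q > 4 ∧ (j + 3*q ≠ 8 ∨ j + q = -2)
Before val := 3*z - 9: (z ≠ q - 2 → 2*z ≥ -5) ∧ (1/4)*j + (5/4)*q > 4 ∧ (j + 3*q ≠ 8 ∨ j + q = -2)
Answer: WP = (z ≠ q - 2 → 2*z ≥ -5) ∧ (1/4)*j + (5/4)*q > 4 ∧ (j + 3*q ≠ 8 ∨ j + q = -2)


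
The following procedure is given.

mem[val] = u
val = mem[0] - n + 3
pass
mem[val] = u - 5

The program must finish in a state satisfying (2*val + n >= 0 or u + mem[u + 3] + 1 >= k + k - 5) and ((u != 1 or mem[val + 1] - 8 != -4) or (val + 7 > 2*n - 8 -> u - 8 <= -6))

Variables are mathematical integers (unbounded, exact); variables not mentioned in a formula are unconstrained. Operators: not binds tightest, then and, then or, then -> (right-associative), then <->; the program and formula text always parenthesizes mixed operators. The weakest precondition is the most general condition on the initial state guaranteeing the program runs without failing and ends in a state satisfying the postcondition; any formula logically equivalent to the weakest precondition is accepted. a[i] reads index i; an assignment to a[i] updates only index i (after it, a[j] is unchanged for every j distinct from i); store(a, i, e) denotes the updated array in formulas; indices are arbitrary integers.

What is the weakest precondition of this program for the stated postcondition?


Working backward. After the program, the postcondition (2*val + n >= 0 or u + mem[u + 3] + 1 >= k + k - 5) and ((u != 1 or mem[val + 1] - 8 != -4) or (val + 7 > 2*n - 8 -> u - 8 <= -6)) must hold; in canonical form it is (n + 2*val >= 0 or mem[u + 3] + u >= 2*k - 6) and (u != 1 or mem[val + 1] != 4 or (val > 2*n - 15 -> u <= 2)).
Before mem[val] := u - 5: (n + 2*val >= 0 or store(mem, val, u - 5)[u + 3] + u >= 2*k - 6) and (u != 1 or store(mem, val, u - 5)[val + 1] != 4 or (val > 2*n - 15 -> u <= 2))
Before skip: (n + 2*val >= 0 or store(mem, val, u - 5)[u + 3] + u >= 2*k - 6) and (u != 1 or store(mem, val, u - 5)[val + 1] != 4 or (val > 2*n - 15 -> u <= 2))
Before val := mem[0] - n + 3: (2*mem[0] >= n - 6 or store(mem, mem[0] - n + 3, u - 5)[u + 3] + u >= 2*k - 6) and (u != 1 or store(mem, mem[0] - n + 3, u - 5)[mem[0] - n + 4] != 4 or (mem[0] > 3*n - 18 -> u <= 2))
Before mem[val] := u: (2*store(mem, val, u)[0] >= n - 6 or store(store(mem, val, u), store(mem, val, u)[0] - n + 3, u - 5)[u + 3] + u >= 2*k - 6) and (u != 1 or store(store(mem, val, u), store(mem, val, u)[0] - n + 3, u - 5)[store(mem, val, u)[0] - n + 4] != 4 or (store(mem, val, u)[0] > 3*n - 18 -> u <= 2))
Answer: WP = (2*store(mem, val, u)[0] >= n - 6 or store(store(mem, val, u), store(mem, val, u)[0] - n + 3, u - 5)[u + 3] + u >= 2*k - 6) and (u != 1 or store(store(mem, val, u), store(mem, val, u)[0] - n + 3, u - 5)[store(mem, val, u)[0] - n + 4] != 4 or (store(mem, val, u)[0] > 3*n - 18 -> u <= 2))


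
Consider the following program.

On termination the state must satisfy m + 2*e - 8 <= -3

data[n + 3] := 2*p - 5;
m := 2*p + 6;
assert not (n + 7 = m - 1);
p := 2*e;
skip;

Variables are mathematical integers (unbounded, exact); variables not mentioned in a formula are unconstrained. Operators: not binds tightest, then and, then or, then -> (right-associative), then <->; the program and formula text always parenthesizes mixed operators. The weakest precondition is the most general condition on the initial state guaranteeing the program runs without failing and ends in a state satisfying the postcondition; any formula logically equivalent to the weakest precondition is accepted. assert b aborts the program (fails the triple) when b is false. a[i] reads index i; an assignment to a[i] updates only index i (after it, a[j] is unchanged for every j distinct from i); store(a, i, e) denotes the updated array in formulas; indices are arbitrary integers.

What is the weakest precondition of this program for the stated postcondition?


Working backward. After the program, the postcondition m + 2*e - 8 <= -3 must hold; in canonical form it is 2*e + m <= 5.
Before skip: 2*e + m <= 5
Before p := 2*e: 2*e + m <= 5
Before assert not (n + 7 = m - 1): (not (n = m - 8)) and 2*e + m <= 5
Before m := 2*p + 6: (not (n = 2*p - 2)) and 2*e + 2*p <= -1
Before data[n + 3] := 2*p - 5: (not (n = 2*p - 2)) and 2*e + 2*p <= -1
Answer: WP = (not (n = 2*p - 2)) and 2*e + 2*p <= -1


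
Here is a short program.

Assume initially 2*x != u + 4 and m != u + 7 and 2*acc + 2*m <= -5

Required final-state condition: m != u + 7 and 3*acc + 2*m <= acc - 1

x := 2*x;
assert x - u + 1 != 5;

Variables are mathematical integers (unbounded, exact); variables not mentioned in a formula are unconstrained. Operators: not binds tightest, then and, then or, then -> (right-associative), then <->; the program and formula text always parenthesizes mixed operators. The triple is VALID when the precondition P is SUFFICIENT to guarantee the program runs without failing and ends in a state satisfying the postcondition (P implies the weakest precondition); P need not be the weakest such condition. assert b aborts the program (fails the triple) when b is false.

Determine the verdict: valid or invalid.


Working backward. After the program, the postcondition m != u + 7 and 3*acc + 2*m <= acc - 1 must hold; in canonical form it is m != u + 7 and 2*acc + 2*m <= -1.
Before assert x - u + 1 != 5: x != u + 4 and m != u + 7 and 2*acc + 2*m <= -1
Before x := 2*x: 2*x != u + 4 and m != u + 7 and 2*acc + 2*m <= -1
The weakest precondition is 2*x != u + 4 and m != u + 7 and 2*acc + 2*m <= -1.
Check whether 2*x != u + 4 and m != u + 7 and 2*acc + 2*m <= -5 implies it.
Every state satisfying the precondition satisfies the weakest precondition: the implication holds.
Answer: valid


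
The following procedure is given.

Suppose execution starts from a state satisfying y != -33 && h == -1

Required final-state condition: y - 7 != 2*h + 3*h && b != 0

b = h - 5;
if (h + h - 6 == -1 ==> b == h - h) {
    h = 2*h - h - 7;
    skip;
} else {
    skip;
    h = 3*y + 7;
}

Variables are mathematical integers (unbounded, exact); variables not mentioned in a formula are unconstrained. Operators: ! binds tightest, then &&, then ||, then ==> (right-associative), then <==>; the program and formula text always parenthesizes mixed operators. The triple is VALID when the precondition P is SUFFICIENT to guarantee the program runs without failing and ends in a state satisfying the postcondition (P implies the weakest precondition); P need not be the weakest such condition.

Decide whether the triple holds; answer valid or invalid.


Working backward. After the program, the postcondition y - 7 != 2*h + 3*h && b != 0 must hold; in canonical form it is y != 5*h + 7 && b != 0.
Then branch requires y != 5*h - 28 && b != 0; else branch requires 14*y != -42 && b != 0.
Before the if: ((2*h == 5 ==> b == 0) ==> (y != 5*h - 28 && b != 0)) && ((!(2*h == 5 ==> b == 0)) ==> (14*y != -42 && b != 0))
Before b := h - 5: ((2*h == 5 ==> h == 5) ==> (y != 5*h - 28 && h != 5)) && ((!(2*h == 5 ==> h == 5)) ==> (14*y != -42 && h != 5))
The weakest precondition is ((2*h == 5 ==> h == 5) ==> (y != 5*h - 28 && h != 5)) && ((!(2*h == 5 ==> h == 5)) ==> (14*y != -42 && h != 5)).
Check whether y != -33 && h == -1 implies it.
Every state satisfying the precondition satisfies the weakest precondition: the implication holds.
Answer: valid


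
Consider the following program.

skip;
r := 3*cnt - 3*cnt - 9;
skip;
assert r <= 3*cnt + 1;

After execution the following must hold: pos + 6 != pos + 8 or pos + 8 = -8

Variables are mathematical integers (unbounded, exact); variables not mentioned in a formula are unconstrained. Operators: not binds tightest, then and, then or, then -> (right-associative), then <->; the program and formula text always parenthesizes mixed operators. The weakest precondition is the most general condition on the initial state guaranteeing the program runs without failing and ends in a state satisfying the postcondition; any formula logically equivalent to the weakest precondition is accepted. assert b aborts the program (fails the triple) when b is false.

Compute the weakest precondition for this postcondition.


Working backward. After the program, the postcondition pos + 6 != pos + 8 or pos + 8 = -8 must hold; in canonical form it is true.
Before assert r <= 3*cnt + 1: r <= 3*cnt + 1
Before skip: r <= 3*cnt + 1
Before r := 3*cnt - 3*cnt - 9: 3*cnt >= -10
Before skip: 3*cnt >= -10
Answer: WP = 3*cnt >= -10


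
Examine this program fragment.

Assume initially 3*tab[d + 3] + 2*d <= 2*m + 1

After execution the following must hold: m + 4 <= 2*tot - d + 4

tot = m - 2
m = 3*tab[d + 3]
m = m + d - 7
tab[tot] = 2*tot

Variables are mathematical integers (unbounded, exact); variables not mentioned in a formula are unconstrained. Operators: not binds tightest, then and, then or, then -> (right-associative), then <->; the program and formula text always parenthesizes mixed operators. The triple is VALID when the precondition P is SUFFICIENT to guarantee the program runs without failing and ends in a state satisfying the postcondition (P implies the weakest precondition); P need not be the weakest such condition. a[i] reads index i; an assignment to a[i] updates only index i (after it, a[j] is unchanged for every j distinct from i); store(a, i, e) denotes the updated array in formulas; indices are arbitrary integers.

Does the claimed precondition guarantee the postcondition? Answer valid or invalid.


Working backward. After the program, the postcondition m + 4 <= 2*tot - d + 4 must hold; in canonical form it is d + m <= 2*tot.
Before tab[tot] := 2*tot: d + m <= 2*tot
Before m := m + d - 7: 2*d + m <= 2*tot + 7
Before m := 3*tab[d + 3]: 3*tab[d + 3] + 2*d <= 2*tot + 7
Before tot := m - 2: 3*tab[d + 3] + 2*d <= 2*m + 3
The weakest precondition is 3*tab[d + 3] + 2*d <= 2*m + 3.
Check whether 3*tab[d + 3] + 2*d <= 2*m + 1 implies it.
Every state satisfying the precondition satisfies the weakest precondition: the implication holds.
Answer: valid


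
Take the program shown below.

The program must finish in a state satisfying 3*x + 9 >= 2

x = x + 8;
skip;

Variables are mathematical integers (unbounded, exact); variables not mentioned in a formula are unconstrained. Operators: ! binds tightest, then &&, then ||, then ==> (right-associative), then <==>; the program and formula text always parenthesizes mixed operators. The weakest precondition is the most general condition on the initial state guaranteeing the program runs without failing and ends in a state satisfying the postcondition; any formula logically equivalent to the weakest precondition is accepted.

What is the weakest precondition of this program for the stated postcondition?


Working backward. After the program, the postcondition 3*x + 9 >= 2 must hold; in canonical form it is 3*x >= -7.
Before skip: 3*x >= -7
Before x := x + 8: 3*x >= -31
Answer: WP = 3*x >= -31


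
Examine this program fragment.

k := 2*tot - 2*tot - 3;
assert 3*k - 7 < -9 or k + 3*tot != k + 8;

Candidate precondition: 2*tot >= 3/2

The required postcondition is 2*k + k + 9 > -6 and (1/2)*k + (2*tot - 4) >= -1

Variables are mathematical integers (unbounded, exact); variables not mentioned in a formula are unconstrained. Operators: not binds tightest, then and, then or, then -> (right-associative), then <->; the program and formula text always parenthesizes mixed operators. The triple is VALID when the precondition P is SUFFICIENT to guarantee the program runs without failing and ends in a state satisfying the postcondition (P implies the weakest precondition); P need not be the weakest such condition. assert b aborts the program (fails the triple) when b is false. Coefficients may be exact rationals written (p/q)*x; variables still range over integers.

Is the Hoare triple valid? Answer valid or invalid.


Working backward. After the program, the postcondition 2*k + k + 9 > -6 and (1/2)*k + (2*tot - 4) >= -1 must hold; in canonical form it is 3*k > -15 and (1/2)*k + 2*tot >= 3.
Before assert 3*k - 7 < -9 or k + 3*tot != k + 8: (3*k < -2 or 3*tot != 8) and 3*k > -15 and (1/2)*k + 2*tot >= 3
Before k := 2*tot - 2*tot - 3: 2*tot >= 9/2
The weakest precondition is 2*tot >= 9/2.
Check whether 2*tot >= 3/2 implies it.
Countermodel: at the initial state tot = 1, the precondition holds but the weakest precondition fails.
Answer: invalid


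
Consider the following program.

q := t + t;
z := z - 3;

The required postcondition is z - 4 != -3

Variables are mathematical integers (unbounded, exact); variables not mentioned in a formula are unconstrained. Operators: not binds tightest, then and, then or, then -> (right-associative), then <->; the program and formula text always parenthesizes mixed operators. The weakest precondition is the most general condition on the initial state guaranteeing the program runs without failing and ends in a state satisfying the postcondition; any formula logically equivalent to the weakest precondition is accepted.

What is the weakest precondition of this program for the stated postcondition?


Working backward. After the program, the postcondition z - 4 != -3 must hold; in canonical form it is z != 1.
Before z := z - 3: z != 4
Before q := t + t: z != 4
Answer: WP = z != 4


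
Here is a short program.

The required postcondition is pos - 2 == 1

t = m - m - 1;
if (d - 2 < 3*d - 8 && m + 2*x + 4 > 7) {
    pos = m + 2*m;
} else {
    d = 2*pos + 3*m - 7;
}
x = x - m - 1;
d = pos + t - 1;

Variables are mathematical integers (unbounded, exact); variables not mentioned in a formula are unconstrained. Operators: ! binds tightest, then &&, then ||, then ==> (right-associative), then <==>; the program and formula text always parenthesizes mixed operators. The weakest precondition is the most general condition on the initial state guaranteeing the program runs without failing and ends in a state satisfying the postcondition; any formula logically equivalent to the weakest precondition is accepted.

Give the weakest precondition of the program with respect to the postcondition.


Working backward. After the program, the postcondition pos - 2 == 1 must hold; in canonical form it is pos == 3.
Before d := pos + t - 1: pos == 3
Before x := x - m - 1: pos == 3
Then branch requires 3*m == 3; else branch requires pos == 3.
Before the if: ((2*d > 6 && m + 2*x > 3) ==> 3*m == 3) && ((!(2*d > 6 && m + 2*x > 3)) ==> pos == 3)
Before t := m - m - 1: ((2*d > 6 && m + 2*x > 3) ==> 3*m == 3) && ((!(2*d > 6 && m + 2*x > 3)) ==> pos == 3)
Answer: WP = ((2*d > 6 && m + 2*x > 3) ==> 3*m == 3) && ((!(2*d > 6 && m + 2*x > 3)) ==> pos == 3)


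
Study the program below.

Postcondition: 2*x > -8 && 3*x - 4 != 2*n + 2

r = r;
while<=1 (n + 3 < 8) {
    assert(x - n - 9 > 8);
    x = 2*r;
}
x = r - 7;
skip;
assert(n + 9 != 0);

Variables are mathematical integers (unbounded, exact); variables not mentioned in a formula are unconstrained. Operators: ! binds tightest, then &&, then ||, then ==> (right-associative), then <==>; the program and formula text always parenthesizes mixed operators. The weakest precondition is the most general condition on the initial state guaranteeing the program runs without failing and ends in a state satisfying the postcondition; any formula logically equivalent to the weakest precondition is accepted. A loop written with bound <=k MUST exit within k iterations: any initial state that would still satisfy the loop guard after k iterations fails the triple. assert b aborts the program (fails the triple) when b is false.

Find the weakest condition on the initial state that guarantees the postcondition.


Working backward. After the program, the postcondition 2*x > -8 && 3*x - 4 != 2*n + 2 must hold; in canonical form it is 2*x > -8 && 3*x != 2*n + 6.
Before assert n + 9 != 0: n != -9 && 2*x > -8 && 3*x != 2*n + 6
Before skip: n != -9 && 2*x > -8 && 3*x != 2*n + 6
Before x := r - 7: n != -9 && 2*r > 6 && 3*r != 2*n + 27
Before the loop (bound <=1), unroll the exhaustion recursion (WP_0 = exit-now case; WP_j = one more guarded iteration, up to j = 1):
  WP_0: (!(n < 5)) && n != -9 && 2*r > 6 && 3*r != 2*n + 27
  WP_1: (n < 5 ==> (x > n + 17 && (!(n < 5)) && n != -9 && 2*r > 6 && 3*r != 2*n + 27)) && ((!(n < 5)) ==> (n != -9 && 2*r > 6 && 3*r != 2*n + 27))
So before the loop: (n < 5 ==> (x > n + 17 && (!(n < 5)) && n != -9 && 2*r > 6 && 3*r != 2*n + 27)) && ((!(n < 5)) ==> (n != -9 && 2*r > 6 && 3*r != 2*n + 27))
Before r := r: (n < 5 ==> (x > n + 17 && (!(n < 5)) && n != -9 && 2*r > 6 && 3*r != 2*n + 27)) && ((!(n < 5)) ==> (n != -9 && 2*r > 6 && 3*r != 2*n + 27))
Answer: WP = (n < 5 ==> (x > n + 17 && (!(n < 5)) && n != -9 && 2*r > 6 && 3*r != 2*n + 27)) && ((!(n < 5)) ==> (n != -9 && 2*r > 6 && 3*r != 2*n + 27))


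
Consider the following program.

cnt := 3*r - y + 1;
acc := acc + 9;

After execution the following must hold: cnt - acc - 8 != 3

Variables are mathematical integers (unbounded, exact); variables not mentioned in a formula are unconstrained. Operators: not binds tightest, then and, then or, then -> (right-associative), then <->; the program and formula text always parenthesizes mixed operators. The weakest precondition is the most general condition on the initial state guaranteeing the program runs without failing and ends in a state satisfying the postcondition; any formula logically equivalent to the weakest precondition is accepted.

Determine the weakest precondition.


Working backward. After the program, the postcondition cnt - acc - 8 != 3 must hold; in canonical form it is cnt != acc + 11.
Before acc := acc + 9: cnt != acc + 20
Before cnt := 3*r - y + 1: 3*r != acc + y + 19
Answer: WP = 3*r != acc + y + 19


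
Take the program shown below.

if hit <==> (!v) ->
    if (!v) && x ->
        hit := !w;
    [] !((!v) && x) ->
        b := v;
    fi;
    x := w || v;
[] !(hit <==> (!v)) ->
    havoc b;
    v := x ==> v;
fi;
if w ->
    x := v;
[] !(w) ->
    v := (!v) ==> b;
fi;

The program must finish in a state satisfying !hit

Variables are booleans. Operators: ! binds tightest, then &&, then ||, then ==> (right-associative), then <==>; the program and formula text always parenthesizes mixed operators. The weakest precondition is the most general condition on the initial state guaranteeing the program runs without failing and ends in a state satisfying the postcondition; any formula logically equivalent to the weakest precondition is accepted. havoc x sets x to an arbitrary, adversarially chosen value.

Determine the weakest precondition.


Working backward. After the program, !hit must hold.
Then branch requires !hit; else branch requires !hit.
Before the if: (w ==> (!hit)) && ((!w) ==> (!hit))
Then branch requires (((!v) && x) ==> ((!w) ==> w)) && ((!((!v) && x)) ==> ((w ==> (!hit)) && ((!w) ==> (!hit)))); else branch requires (w ==> (!hit)) && ((!w) ==> (!hit)).
Before the if: ((hit <==> (!v)) ==> ((((!v) && x) ==> ((!w) ==> w)) && ((!((!v) && x)) ==> ((w ==> (!hit)) && ((!w) ==> (!hit)))))) && ((!(hit <==> (!v))) ==> ((w ==> (!hit)) && ((!w) ==> (!hit))))
Answer: WP = ((hit <==> (!v)) ==> ((((!v) && x) ==> ((!w) ==> w)) && ((!((!v) && x)) ==> ((w ==> (!hit)) && ((!w) ==> (!hit)))))) && ((!(hit <==> (!v))) ==> ((w ==> (!hit)) && ((!w) ==> (!hit))))


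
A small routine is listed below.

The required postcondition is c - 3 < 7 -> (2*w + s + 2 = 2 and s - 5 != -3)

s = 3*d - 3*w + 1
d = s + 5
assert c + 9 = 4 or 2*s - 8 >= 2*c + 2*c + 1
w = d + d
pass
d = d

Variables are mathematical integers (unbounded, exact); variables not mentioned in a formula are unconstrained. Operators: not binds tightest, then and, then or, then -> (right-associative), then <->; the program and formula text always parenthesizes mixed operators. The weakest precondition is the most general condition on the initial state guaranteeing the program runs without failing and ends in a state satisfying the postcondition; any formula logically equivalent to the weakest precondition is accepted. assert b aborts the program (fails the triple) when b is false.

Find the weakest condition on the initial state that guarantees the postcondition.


Working backward. After the program, the postcondition c - 3 < 7 -> (2*w + s + 2 = 2 and s - 5 != -3) must hold; in canonical form it is c < 10 -> (s + 2*w = 0 and s != 2).
Before d := d: c < 10 -> (s + 2*w = 0 and s != 2)
Before skip: c < 10 -> (s + 2*w = 0 and s != 2)
Before w := d + d: c < 10 -> (4*d + s = 0 and s != 2)
Before assert c + 9 = 4 or 2*s - 8 >= 2*c + 2*c + 1: (c = -5 or 2*s >= 4*c + 9) and (c < 10 -> (4*d + s = 0 and s != 2))
Before d := s + 5: (c = -5 or 2*s >= 4*c + 9) and (c < 10 -> (5*s = -20 and s != 2))
Before s := 3*d - 3*w + 1: (c = -5 or 6*d >= 4*c + 6*w + 7) and (c < 10 -> (15*d = 15*w - 25 and 3*d != 3*w + 1))
Answer: WP = (c = -5 or 6*d >= 4*c + 6*w + 7) and (c < 10 -> (15*d = 15*w - 25 and 3*d != 3*w + 1))


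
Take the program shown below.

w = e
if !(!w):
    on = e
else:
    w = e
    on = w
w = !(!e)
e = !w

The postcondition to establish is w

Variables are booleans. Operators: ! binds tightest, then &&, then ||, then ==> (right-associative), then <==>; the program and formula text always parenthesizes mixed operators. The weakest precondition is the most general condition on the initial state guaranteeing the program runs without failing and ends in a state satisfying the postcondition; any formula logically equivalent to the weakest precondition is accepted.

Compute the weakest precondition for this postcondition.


Working backward. After the program, w must hold.
Before e := !w: w
Before w := !(!e): e
Then branch requires e; else branch requires e.
Before the if: (w ==> e) && ((!w) ==> e)
Before w := e: (!e) ==> e
Answer: WP = (!e) ==> e


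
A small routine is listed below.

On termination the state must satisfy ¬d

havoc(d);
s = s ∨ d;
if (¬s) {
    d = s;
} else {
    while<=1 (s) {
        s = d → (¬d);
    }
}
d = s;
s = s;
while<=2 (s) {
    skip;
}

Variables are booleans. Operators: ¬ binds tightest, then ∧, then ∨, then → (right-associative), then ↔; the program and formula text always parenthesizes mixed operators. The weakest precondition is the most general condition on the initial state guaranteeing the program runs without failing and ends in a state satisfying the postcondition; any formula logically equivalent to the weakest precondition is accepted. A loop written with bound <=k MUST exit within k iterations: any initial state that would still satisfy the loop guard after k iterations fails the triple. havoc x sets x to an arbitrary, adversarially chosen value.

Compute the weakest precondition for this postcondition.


Working backward. After the program, ¬d must hold.
Before the loop (bound <=2), unroll the exhaustion recursion (WP_0 = exit-now case; WP_j = one more guarded iteration, up to j = 2):
  WP_0: (¬s) ∧ (¬d)
  WP_1: (s → ((¬s) ∧ (¬d))) ∧ ((¬s) → (¬d))
  WP_2: (s → ((s → ((¬s) ∧ (¬d))) ∧ ((¬s) → (¬d)))) ∧ ((¬s) → (¬d))
So before the loop: (s → ((s → ((¬s) ∧ (¬d))) ∧ ((¬s) → (¬d)))) ∧ ((¬s) → (¬d))
Before s := s: (s → ((s → ((¬s) ∧ (¬d))) ∧ ((¬s) → (¬d)))) ∧ ((¬s) → (¬d))
Before d := s: s → (s → (¬s))
Then branch requires s → (s → (¬s)); else branch requires (s → ((¬(d → (¬d))) ∧ ((d → (¬d)) → ((d → (¬d)) → (¬(d → (¬d))))))) ∧ ((¬s) → (s → (s → (¬s)))).
Before the if: ((¬s) → (s → (s → (¬s)))) ∧ (s → ((s → ((¬(d → (¬d))) ∧ ((d → (¬d)) → ((d → (¬d)) → (¬(d → (¬d))))))) ∧ ((¬s) → (s → (s → (¬s))))))
Before s := s ∨ d: ((¬(s ∨ d)) → ((s ∨ d) → ((s ∨ d) → (¬(s ∨ d))))) ∧ ((s ∨ d) → (((s ∨ d) → ((¬(d → (¬d))) ∧ ((d → (¬d)) → ((d → (¬d)) → (¬(d → (¬d))))))) ∧ ((¬(s ∨ d)) → ((s ∨ d) → ((s ∨ d) → (¬(s ∨ d)))))))
Before havoc d: ((¬s) → (s → (s → (¬s)))) ∧ (s → ((¬s) ∧ ((¬s) → (s → (s → (¬s))))))
Answer: WP = ((¬s) → (s → (s → (¬s)))) ∧ (s → ((¬s) ∧ ((¬s) → (s → (s → (¬s))))))


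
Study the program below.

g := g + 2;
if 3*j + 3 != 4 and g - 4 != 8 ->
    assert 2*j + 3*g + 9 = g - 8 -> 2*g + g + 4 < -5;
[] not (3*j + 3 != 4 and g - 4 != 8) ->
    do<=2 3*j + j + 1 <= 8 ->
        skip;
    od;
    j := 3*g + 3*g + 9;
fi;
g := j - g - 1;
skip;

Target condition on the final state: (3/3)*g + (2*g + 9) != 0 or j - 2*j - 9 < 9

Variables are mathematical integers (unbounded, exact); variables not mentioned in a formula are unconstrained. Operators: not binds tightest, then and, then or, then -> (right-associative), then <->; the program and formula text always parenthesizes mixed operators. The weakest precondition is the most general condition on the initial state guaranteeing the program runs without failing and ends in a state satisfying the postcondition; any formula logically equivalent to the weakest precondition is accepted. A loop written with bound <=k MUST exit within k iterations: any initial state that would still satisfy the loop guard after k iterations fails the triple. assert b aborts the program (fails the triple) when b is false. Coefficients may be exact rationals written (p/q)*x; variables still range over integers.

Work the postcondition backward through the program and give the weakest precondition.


Working backward. After the program, the postcondition (3/3)*g + (2*g + 9) != 0 or j - 2*j - 9 < 9 must hold; in canonical form it is 3*g != -9 or j > -18.
Before skip: 3*g != -9 or j > -18
Before g := j - g - 1: 3*j != 3*g - 6 or j > -18
Then branch requires (2*g + 2*j = -17 -> 3*g < -9) and (3*j != 3*g - 6 or j > -18); else branch requires (4*j <= 7 -> ((4*j <= 7 -> ((not (4*j <= 7)) and (15*g != -33 or 6*g > -27))) and ((not (4*j <= 7)) -> (15*g != -33 or 6*g > -27)))) and ((not (4*j <= 7)) -> (15*g != -33 or 6*g > -27)).
Before the if: ((3*j != 1 and g != 12) -> ((2*g + 2*j = -17 -> 3*g < -9) and (3*j != 3*g - 6 or j > -18))) and ((not (3*j != 1 and g != 12)) -> ((4*j <= 7 -> ((4*j <= 7 -> ((not (4*j <= 7)) and (15*g != -33 or 6*g > -27))) and ((not (4*j <= 7)) -> (15*g != -33 or 6*g > -27)))) and ((not (4*j <= 7)) -> (15*g != -33 or 6*g > -27))))
Before g := g + 2: ((3*j != 1 and g != 10) -> ((2*g + 2*j = -21 -> 3*g < -15) and (3*j != 3*g or j > -18))) and ((not (3*j != 1 and g != 10)) -> ((4*j <= 7 -> ((4*j <= 7 -> ((not (4*j <= 7)) and (15*g != -63 or 6*g > -39))) and ((not (4*j <= 7)) -> (15*g != -63 or 6*g > -39)))) and ((not (4*j <= 7)) -> (15*g != -63 or 6*g > -39))))
Answer: WP = ((3*j != 1 and g != 10) -> ((2*g + 2*j = -21 -> 3*g < -15) and (3*j != 3*g or j > -18))) and ((not (3*j != 1 and g != 10)) -> ((4*j <= 7 -> ((4*j <= 7 -> ((not (4*j <= 7)) and (15*g != -63 or 6*g > -39))) and ((not (4*j <= 7)) -> (15*g != -63 or 6*g > -39)))) and ((not (4*j <= 7)) -> (15*g != -63 or 6*g > -39))))


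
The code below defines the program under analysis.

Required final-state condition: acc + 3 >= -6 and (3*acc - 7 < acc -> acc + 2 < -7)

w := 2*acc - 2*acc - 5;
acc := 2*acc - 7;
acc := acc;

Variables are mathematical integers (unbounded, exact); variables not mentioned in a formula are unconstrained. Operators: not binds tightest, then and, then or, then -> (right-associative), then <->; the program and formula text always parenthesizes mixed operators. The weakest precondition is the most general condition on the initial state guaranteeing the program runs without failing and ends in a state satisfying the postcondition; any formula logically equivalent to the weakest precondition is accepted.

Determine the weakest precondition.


Working backward. After the program, the postcondition acc + 3 >= -6 and (3*acc - 7 < acc -> acc + 2 < -7) must hold; in canonical form it is acc >= -9 and (2*acc < 7 -> acc < -9).
Before acc := acc: acc >= -9 and (2*acc < 7 -> acc < -9)
Before acc := 2*acc - 7: 2*acc >= -2 and (4*acc < 21 -> 2*acc < -2)
Before w := 2*acc - 2*acc - 5: 2*acc >= -2 and (4*acc < 21 -> 2*acc < -2)
Answer: WP = 2*acc >= -2 and (4*acc < 21 -> 2*acc < -2)
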